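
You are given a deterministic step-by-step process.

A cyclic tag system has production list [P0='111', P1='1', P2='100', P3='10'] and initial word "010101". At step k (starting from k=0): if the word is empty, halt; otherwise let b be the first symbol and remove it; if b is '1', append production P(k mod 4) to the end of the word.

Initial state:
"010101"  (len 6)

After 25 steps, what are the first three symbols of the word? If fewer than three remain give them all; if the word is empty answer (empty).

101

t=0: "010101"  (len 6)
t=1: "10101"  (len 5)
t=2: "01011"  (len 5)
t=3: "1011"  (len 4)
t=4: "01110"  (len 5)
t=5: "1110"  (len 4)
t=6: "1101"  (len 4)
t=7: "101100"  (len 6)
t=8: "0110010"  (len 7)
t=9: "110010"  (len 6)
t=10: "100101"  (len 6)
t=11: "00101100"  (len 8)
t=12: "0101100"  (len 7)
t=13: "101100"  (len 6)
t=14: "011001"  (len 6)
t=15: "11001"  (len 5)
t=16: "100110"  (len 6)
t=17: "00110111"  (len 8)
t=18: "0110111"  (len 7)
t=19: "110111"  (len 6)
t=20: "1011110"  (len 7)
t=21: "011110111"  (len 9)
t=22: "11110111"  (len 8)
t=23: "1110111100"  (len 10)
t=24: "11011110010"  (len 11)
t=25: "1011110010111"  (len 13)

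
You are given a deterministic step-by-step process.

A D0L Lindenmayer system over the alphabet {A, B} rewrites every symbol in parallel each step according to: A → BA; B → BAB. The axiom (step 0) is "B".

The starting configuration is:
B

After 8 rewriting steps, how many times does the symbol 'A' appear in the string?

k=0  B
k=1  BAB
k=2  BABBABAB
k=3  BABBABABBABBABABBABAB
k=4  BABBABABBABBABABBABABBABBABABBABBABABBABABBABBABABBABAB
k=5  BABBABABBABBABABBABABBABBABABBABBABABBABABBABBABABBABABBAB…BBABABBABABBABBABABBABABBABBABABBABBABABBABABBABBABABBABAB  (len 144)
k=6  BABBABABBABBABABBABABBABBABABBABBABABBABABBABBABABBABABBAB…BBABABBABABBABBABABBABABBABBABABBABBABABBABABBABBABABBABAB  (len 377)
k=7  BABBABABBABBABABBABABBABBABABBABBABABBABABBABBABABBABABBAB…BBABABBABABBABBABABBABABBABBABABBABBABABBABABBABBABABBABAB  (len 987)
k=8  BABBABABBABBABABBABABBABBABABBABBABABBABABBABBABABBABABBAB…BBABABBABABBABBABABBABABBABBABABBABBABABBABABBABBABABBABAB  (len 2584)

987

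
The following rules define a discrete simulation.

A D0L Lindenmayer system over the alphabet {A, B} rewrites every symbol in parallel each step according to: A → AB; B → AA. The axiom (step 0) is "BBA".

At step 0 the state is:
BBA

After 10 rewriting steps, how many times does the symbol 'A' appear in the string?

2047

[0] BBA
[1] AAAAAB
[2] ABABABABABAA
[3] ABAAABAAABAAABAAABAAABAB
[4] ABAAABABABAAABABABAAABABABAAABABABAAABABABAAABAA
[5] ABAAABABABAAABAAABAAABABABAAABAAABAAABABABAAABAAABAAABABABAAABAAABAAABABABAAABAAABAAABABABAAABAB
[6] ABAAABABABAAABAAABAAABABABAAABABABAAABABABAAABAAABAAABABAB…ABABAAABAAABAAABABABAAABABABAAABABABAAABAAABAAABABABAAABAA  (len 192)
[7] ABAAABABABAAABAAABAAABABABAAABABABAAABABABAAABAAABAAABABAB…ABABAAABAAABAAABABABAAABABABAAABABABAAABAAABAAABABABAAABAB  (len 384)
[8] ABAAABABABAAABAAABAAABABABAAABABABAAABABABAAABAAABAAABABAB…ABABAAABAAABAAABABABAAABABABAAABABABAAABAAABAAABABABAAABAA  (len 768)
[9] ABAAABABABAAABAAABAAABABABAAABABABAAABABABAAABAAABAAABABAB…ABABAAABAAABAAABABABAAABABABAAABABABAAABAAABAAABABABAAABAB  (len 1536)
[10] ABAAABABABAAABAAABAAABABABAAABABABAAABABABAAABAAABAAABABAB…ABABAAABAAABAAABABABAAABABABAAABABABAAABAAABAAABABABAAABAA  (len 3072)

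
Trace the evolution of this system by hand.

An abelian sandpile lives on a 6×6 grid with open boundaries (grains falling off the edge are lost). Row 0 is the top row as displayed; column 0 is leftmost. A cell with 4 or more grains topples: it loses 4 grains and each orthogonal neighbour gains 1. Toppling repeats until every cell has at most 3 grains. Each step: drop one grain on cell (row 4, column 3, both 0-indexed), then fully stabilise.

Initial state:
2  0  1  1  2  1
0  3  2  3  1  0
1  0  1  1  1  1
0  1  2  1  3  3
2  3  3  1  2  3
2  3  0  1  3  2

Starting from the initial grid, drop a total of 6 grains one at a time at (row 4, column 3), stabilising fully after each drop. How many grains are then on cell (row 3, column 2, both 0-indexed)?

0) 2  0  1  1  2  1
0  3  2  3  1  0
1  0  1  1  1  1
0  1  2  1  3  3
2  3  3  1  2  3
2  3  0  1  3  2
1) 2  0  1  1  2  1
0  3  2  3  1  0
1  0  1  1  1  1
0  1  2  1  3  3
2  3  3  2  2  3
2  3  0  1  3  2
2) 2  0  1  1  2  1
0  3  2  3  1  0
1  0  1  1  1  1
0  1  2  1  3  3
2  3  3  3  2  3
2  3  0  1  3  2
3) 2  0  1  1  2  1
0  3  2  3  1  0
1  0  1  1  1  1
0  2  3  2  3  3
3  1  1  1  3  3
3  0  2  2  3  2
4) 2  0  1  1  2  1
0  3  2  3  1  0
1  0  1  1  1  1
0  2  3  2  3  3
3  1  1  2  3  3
3  0  2  2  3  2
5) 2  0  1  1  2  1
0  3  2  3  1  0
1  0  1  1  1  1
0  2  3  2  3  3
3  1  1  3  3  3
3  0  2  2  3  2
6) 2  0  1  1  2  1
0  3  2  3  1  0
1  0  2  2  2  2
0  3  0  1  2  1
3  1  3  3  3  2
3  0  3  0  2  0

0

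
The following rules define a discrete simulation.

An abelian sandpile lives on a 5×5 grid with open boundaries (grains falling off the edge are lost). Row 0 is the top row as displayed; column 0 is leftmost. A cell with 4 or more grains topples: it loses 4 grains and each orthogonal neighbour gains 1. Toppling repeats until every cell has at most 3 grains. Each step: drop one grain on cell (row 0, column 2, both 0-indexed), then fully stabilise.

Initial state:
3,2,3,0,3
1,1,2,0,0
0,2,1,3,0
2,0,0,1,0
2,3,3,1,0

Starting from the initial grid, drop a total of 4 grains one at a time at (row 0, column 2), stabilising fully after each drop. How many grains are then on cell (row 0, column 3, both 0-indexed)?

1

step 0: 3,2,3,0,3
1,1,2,0,0
0,2,1,3,0
2,0,0,1,0
2,3,3,1,0
step 1: 3,3,0,1,3
1,1,3,0,0
0,2,1,3,0
2,0,0,1,0
2,3,3,1,0
step 2: 3,3,1,1,3
1,1,3,0,0
0,2,1,3,0
2,0,0,1,0
2,3,3,1,0
step 3: 3,3,2,1,3
1,1,3,0,0
0,2,1,3,0
2,0,0,1,0
2,3,3,1,0
step 4: 3,3,3,1,3
1,1,3,0,0
0,2,1,3,0
2,0,0,1,0
2,3,3,1,0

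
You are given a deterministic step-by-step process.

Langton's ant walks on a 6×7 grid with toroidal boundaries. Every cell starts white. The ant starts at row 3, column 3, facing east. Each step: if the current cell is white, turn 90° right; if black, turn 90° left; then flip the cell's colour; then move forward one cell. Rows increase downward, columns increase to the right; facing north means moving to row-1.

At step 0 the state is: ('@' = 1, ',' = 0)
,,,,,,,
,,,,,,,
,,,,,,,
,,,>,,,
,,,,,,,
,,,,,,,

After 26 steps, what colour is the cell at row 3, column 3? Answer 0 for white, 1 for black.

0

[0] ,,,,,,,
,,,,,,,
,,,,,,,
,,,>,,,
,,,,,,,
,,,,,,,
[1] ,,,,,,,
,,,,,,,
,,,,,,,
,,,@,,,
,,,v,,,
,,,,,,,
[2] ,,,,,,,
,,,,,,,
,,,,,,,
,,,@,,,
,,<@,,,
,,,,,,,
[3] ,,,,,,,
,,,,,,,
,,,,,,,
,,^@,,,
,,@@,,,
,,,,,,,
[4] ,,,,,,,
,,,,,,,
,,,,,,,
,,@>,,,
,,@@,,,
,,,,,,,
[5] ,,,,,,,
,,,,,,,
,,,^,,,
,,@,,,,
,,@@,,,
,,,,,,,
[6] ,,,,,,,
,,,,,,,
,,,@>,,
,,@,,,,
,,@@,,,
,,,,,,,
[7] ,,,,,,,
,,,,,,,
,,,@@,,
,,@,v,,
,,@@,,,
,,,,,,,
[8] ,,,,,,,
,,,,,,,
,,,@@,,
,,@<@,,
,,@@,,,
,,,,,,,
[9] ,,,,,,,
,,,,,,,
,,,^@,,
,,@@@,,
,,@@,,,
,,,,,,,
[10] ,,,,,,,
,,,,,,,
,,<,@,,
,,@@@,,
,,@@,,,
,,,,,,,
[11] ,,,,,,,
,,^,,,,
,,@,@,,
,,@@@,,
,,@@,,,
,,,,,,,
[12] ,,,,,,,
,,@>,,,
,,@,@,,
,,@@@,,
,,@@,,,
,,,,,,,
[13] ,,,,,,,
,,@@,,,
,,@v@,,
,,@@@,,
,,@@,,,
,,,,,,,
[14] ,,,,,,,
,,@@,,,
,,<@@,,
,,@@@,,
,,@@,,,
,,,,,,,
[15] ,,,,,,,
,,@@,,,
,,,@@,,
,,v@@,,
,,@@,,,
,,,,,,,
[16] ,,,,,,,
,,@@,,,
,,,@@,,
,,,>@,,
,,@@,,,
,,,,,,,
[17] ,,,,,,,
,,@@,,,
,,,^@,,
,,,,@,,
,,@@,,,
,,,,,,,
[18] ,,,,,,,
,,@@,,,
,,<,@,,
,,,,@,,
,,@@,,,
,,,,,,,
[19] ,,,,,,,
,,^@,,,
,,@,@,,
,,,,@,,
,,@@,,,
,,,,,,,
[20] ,,,,,,,
,<,@,,,
,,@,@,,
,,,,@,,
,,@@,,,
,,,,,,,
[21] ,^,,,,,
,@,@,,,
,,@,@,,
,,,,@,,
,,@@,,,
,,,,,,,
[22] ,@>,,,,
,@,@,,,
,,@,@,,
,,,,@,,
,,@@,,,
,,,,,,,
[23] ,@@,,,,
,@v@,,,
,,@,@,,
,,,,@,,
,,@@,,,
,,,,,,,
[24] ,@@,,,,
,<@@,,,
,,@,@,,
,,,,@,,
,,@@,,,
,,,,,,,
[25] ,@@,,,,
,,@@,,,
,v@,@,,
,,,,@,,
,,@@,,,
,,,,,,,
[26] ,@@,,,,
,,@@,,,
<@@,@,,
,,,,@,,
,,@@,,,
,,,,,,,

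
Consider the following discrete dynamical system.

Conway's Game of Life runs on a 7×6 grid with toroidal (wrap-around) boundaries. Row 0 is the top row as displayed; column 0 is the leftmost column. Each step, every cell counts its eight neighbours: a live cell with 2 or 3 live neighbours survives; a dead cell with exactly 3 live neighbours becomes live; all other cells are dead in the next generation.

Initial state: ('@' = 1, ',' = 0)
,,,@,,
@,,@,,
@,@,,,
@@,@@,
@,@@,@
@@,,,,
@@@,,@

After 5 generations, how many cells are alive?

k=0  ,,,@,,
@,,@,,
@,@,,,
@@,@@,
@,@@,@
@@,,,,
@@@,,@
k=1  ,,,@@@
,@@@,,
@,@,@,
,,,,@,
,,,@,,
,,,@@,
,,@,,@
k=2  @@,,,@
@@,,,,
,,@,@@
,,,,@@
,,,@,,
,,@@@,
,,@,,@
k=3  ,,@,,@
,,@,@,
,@,@@,
,,,,,@
,,@,,@
,,@,@,
,,@,,@
k=4  ,@@,@@
,@@,@@
,,@@@@
@,@@,@
,,,@@@
,@@,@@
,@@,@@
k=5  ,,,,,,
,,,,,,
,,,,,,
@@,,,,
,,,,,,
,@,,,,
,,,,,,

3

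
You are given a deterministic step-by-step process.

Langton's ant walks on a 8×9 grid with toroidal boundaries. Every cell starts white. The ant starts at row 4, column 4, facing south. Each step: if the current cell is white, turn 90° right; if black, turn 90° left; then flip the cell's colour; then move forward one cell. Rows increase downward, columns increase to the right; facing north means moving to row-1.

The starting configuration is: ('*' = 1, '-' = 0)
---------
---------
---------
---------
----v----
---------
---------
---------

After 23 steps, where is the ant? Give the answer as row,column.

[0] ---------
---------
---------
---------
----v----
---------
---------
---------
[1] ---------
---------
---------
---------
---<*----
---------
---------
---------
[2] ---------
---------
---------
---^-----
---**----
---------
---------
---------
[3] ---------
---------
---------
---*>----
---**----
---------
---------
---------
[4] ---------
---------
---------
---**----
---*v----
---------
---------
---------
[5] ---------
---------
---------
---**----
---*->---
---------
---------
---------
[6] ---------
---------
---------
---**----
---*-*---
-----v---
---------
---------
[7] ---------
---------
---------
---**----
---*-*---
----<*---
---------
---------
[8] ---------
---------
---------
---**----
---*^*---
----**---
---------
---------
[9] ---------
---------
---------
---**----
---**>---
----**---
---------
---------
[10] ---------
---------
---------
---**^---
---**----
----**---
---------
---------
[11] ---------
---------
---------
---***>--
---**----
----**---
---------
---------
[12] ---------
---------
---------
---****--
---**-v--
----**---
---------
---------
[13] ---------
---------
---------
---****--
---**<*--
----**---
---------
---------
[14] ---------
---------
---------
---**^*--
---****--
----**---
---------
---------
[15] ---------
---------
---------
---*<-*--
---****--
----**---
---------
---------
[16] ---------
---------
---------
---*--*--
---*v**--
----**---
---------
---------
[17] ---------
---------
---------
---*--*--
---*->*--
----**---
---------
---------
[18] ---------
---------
---------
---*-^*--
---*--*--
----**---
---------
---------
[19] ---------
---------
---------
---*-*>--
---*--*--
----**---
---------
---------
[20] ---------
---------
------^--
---*-*---
---*--*--
----**---
---------
---------
[21] ---------
---------
------*>-
---*-*---
---*--*--
----**---
---------
---------
[22] ---------
---------
------**-
---*-*-v-
---*--*--
----**---
---------
---------
[23] ---------
---------
------**-
---*-*<*-
---*--*--
----**---
---------
---------

3,6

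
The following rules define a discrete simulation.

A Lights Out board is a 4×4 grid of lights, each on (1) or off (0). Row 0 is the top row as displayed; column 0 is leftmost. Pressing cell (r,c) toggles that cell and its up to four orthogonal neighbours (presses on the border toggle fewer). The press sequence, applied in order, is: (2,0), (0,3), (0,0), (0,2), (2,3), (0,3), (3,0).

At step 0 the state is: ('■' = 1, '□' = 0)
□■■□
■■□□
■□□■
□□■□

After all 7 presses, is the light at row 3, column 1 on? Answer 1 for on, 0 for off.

1

[0] □■■□
■■□□
■□□■
□□■□
[1] □■■□
□■□□
□■□■
■□■□
[2] □■□■
□■□■
□■□■
■□■□
[3] ■□□■
■■□■
□■□■
■□■□
[4] ■■■□
■■■■
□■□■
■□■□
[5] ■■■□
■■■□
□■■□
■□■■
[6] ■■□■
■■■■
□■■□
■□■■
[7] ■■□■
■■■■
■■■□
□■■■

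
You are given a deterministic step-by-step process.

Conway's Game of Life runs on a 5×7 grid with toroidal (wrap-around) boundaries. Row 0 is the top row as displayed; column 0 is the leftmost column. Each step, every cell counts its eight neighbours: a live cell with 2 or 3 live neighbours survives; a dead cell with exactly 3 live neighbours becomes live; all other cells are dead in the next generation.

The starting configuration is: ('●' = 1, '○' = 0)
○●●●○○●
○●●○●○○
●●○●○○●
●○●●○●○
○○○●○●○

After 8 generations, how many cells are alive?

10

t=0: ○●●●○○●
○●●○●○○
●●○●○○●
●○●●○●○
○○○●○●○
t=1: ●●○○○●○
○○○○●●●
○○○○○●●
●○○●○●○
●○○○○●○
t=2: ●●○○○○○
○○○○●○○
●○○○○○○
●○○○○●○
●○○○○●○
t=3: ●●○○○○●
●●○○○○○
○○○○○○●
●●○○○○○
●○○○○○○
t=4: ○○○○○○●
○●○○○○○
○○○○○○●
●●○○○○●
○○○○○○○
t=5: ○○○○○○○
●○○○○○○
○●○○○○●
●○○○○○●
○○○○○○●
t=6: ○○○○○○○
●○○○○○○
○●○○○○●
○○○○○●●
●○○○○○●
t=7: ●○○○○○●
●○○○○○○
○○○○○●●
○○○○○●○
●○○○○●●
t=8: ○●○○○●○
●○○○○●○
○○○○○●●
●○○○●○○
●○○○○●○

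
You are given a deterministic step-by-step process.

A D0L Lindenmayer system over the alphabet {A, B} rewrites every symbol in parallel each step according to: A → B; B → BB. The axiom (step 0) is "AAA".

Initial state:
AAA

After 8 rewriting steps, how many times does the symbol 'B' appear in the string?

gen 0: AAA
gen 1: BBB
gen 2: BBBBBB
gen 3: BBBBBBBBBBBB
gen 4: BBBBBBBBBBBBBBBBBBBBBBBB
gen 5: BBBBBBBBBBBBBBBBBBBBBBBBBBBBBBBBBBBBBBBBBBBBBBBB
gen 6: BBBBBBBBBBBBBBBBBBBBBBBBBBBBBBBBBBBBBBBBBBBBBBBBBBBBBBBBBBBBBBBBBBBBBBBBBBBBBBBBBBBBBBBBBBBBBBBB
gen 7: BBBBBBBBBBBBBBBBBBBBBBBBBBBBBBBBBBBBBBBBBBBBBBBBBBBBBBBBBB…BBBBBBBBBBBBBBBBBBBBBBBBBBBBBBBBBBBBBBBBBBBBBBBBBBBBBBBBBB  (len 192)
gen 8: BBBBBBBBBBBBBBBBBBBBBBBBBBBBBBBBBBBBBBBBBBBBBBBBBBBBBBBBBB…BBBBBBBBBBBBBBBBBBBBBBBBBBBBBBBBBBBBBBBBBBBBBBBBBBBBBBBBBB  (len 384)

384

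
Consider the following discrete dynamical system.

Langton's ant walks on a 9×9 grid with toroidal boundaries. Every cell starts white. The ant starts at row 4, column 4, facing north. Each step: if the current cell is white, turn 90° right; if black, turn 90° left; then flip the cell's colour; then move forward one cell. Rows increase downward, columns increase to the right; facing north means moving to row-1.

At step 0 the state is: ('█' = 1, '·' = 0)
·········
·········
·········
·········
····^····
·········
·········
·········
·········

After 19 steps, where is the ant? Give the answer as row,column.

k=0  ·········
·········
·········
·········
····^····
·········
·········
·········
·········
k=1  ·········
·········
·········
·········
····█>···
·········
·········
·········
·········
k=2  ·········
·········
·········
·········
····██···
·····v···
·········
·········
·········
k=3  ·········
·········
·········
·········
····██···
····<█···
·········
·········
·········
k=4  ·········
·········
·········
·········
····^█···
····██···
·········
·········
·········
k=5  ·········
·········
·········
·········
···<·█···
····██···
·········
·········
·········
k=6  ·········
·········
·········
···^·····
···█·█···
····██···
·········
·········
·········
k=7  ·········
·········
·········
···█>····
···█·█···
····██···
·········
·········
·········
k=8  ·········
·········
·········
···██····
···█v█···
····██···
·········
·········
·········
k=9  ·········
·········
·········
···██····
···<██···
····██···
·········
·········
·········
k=10  ·········
·········
·········
···██····
····██···
···v██···
·········
·········
·········
k=11  ·········
·········
·········
···██····
····██···
··<███···
·········
·········
·········
k=12  ·········
·········
·········
···██····
··^·██···
··████···
·········
·········
·········
k=13  ·········
·········
·········
···██····
··█>██···
··████···
·········
·········
·········
k=14  ·········
·········
·········
···██····
··████···
··█v██···
·········
·········
·········
k=15  ·········
·········
·········
···██····
··████···
··█·>█···
·········
·········
·········
k=16  ·········
·········
·········
···██····
··██^█···
··█··█···
·········
·········
·········
k=17  ·········
·········
·········
···██····
··█<·█···
··█··█···
·········
·········
·········
k=18  ·········
·········
·········
···██····
··█··█···
··█v·█···
·········
·········
·········
k=19  ·········
·········
·········
···██····
··█··█···
··<█·█···
·········
·········
·········

5,2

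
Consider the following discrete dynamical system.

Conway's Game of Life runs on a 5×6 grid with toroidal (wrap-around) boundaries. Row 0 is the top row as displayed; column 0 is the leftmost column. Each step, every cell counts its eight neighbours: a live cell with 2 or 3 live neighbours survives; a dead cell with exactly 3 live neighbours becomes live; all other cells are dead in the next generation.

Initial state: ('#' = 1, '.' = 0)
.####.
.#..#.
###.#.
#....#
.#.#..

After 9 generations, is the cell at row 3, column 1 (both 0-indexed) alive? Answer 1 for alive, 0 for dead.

step 0: .####.
.#..#.
###.#.
#....#
.#.#..
step 1: ##..#.
....#.
..###.
...###
.#.#.#
step 2: #####.
.##.#.
..#...
#....#
.#.#..
step 3: #...##
#...##
#.##.#
###...
...#..
step 4: #..#..
......
..##..
#...##
..###.
step 5: ..###.
..##..
...###
.#...#
###...
step 6: ....#.
.....#
#..#.#
.#.#.#
#...##
step 7: #...#.
#....#
..#..#
.###..
#..#..
step 8: ##..#.
##..#.
..####
##.##.
#..###
step 9: ..#...
......
......
.#....
......

1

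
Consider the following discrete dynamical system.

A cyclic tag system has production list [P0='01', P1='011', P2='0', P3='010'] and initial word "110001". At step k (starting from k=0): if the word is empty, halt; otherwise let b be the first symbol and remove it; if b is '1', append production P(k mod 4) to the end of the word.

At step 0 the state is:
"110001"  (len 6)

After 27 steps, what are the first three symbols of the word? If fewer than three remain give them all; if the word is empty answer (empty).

100

k=0  "110001"  (len 6)
k=1  "1000101"  (len 7)
k=2  "000101011"  (len 9)
k=3  "00101011"  (len 8)
k=4  "0101011"  (len 7)
k=5  "101011"  (len 6)
k=6  "01011011"  (len 8)
k=7  "1011011"  (len 7)
k=8  "011011010"  (len 9)
k=9  "11011010"  (len 8)
k=10  "1011010011"  (len 10)
k=11  "0110100110"  (len 10)
k=12  "110100110"  (len 9)
k=13  "1010011001"  (len 10)
k=14  "010011001011"  (len 12)
k=15  "10011001011"  (len 11)
k=16  "0011001011010"  (len 13)
k=17  "011001011010"  (len 12)
k=18  "11001011010"  (len 11)
k=19  "10010110100"  (len 11)
k=20  "0010110100010"  (len 13)
k=21  "010110100010"  (len 12)
k=22  "10110100010"  (len 11)
k=23  "01101000100"  (len 11)
k=24  "1101000100"  (len 10)
k=25  "10100010001"  (len 11)
k=26  "0100010001011"  (len 13)
k=27  "100010001011"  (len 12)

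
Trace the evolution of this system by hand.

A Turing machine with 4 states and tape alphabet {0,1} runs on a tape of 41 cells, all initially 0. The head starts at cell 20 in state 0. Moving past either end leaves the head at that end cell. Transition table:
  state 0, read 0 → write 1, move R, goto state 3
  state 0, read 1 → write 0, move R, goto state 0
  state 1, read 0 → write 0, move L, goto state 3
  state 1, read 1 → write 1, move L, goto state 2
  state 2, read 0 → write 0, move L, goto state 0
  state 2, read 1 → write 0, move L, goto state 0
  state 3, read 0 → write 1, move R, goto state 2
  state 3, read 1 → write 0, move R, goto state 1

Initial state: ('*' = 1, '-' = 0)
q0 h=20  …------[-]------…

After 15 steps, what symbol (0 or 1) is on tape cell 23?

0

t=0: q0 h=20  …------[-]------…
t=1: q3 h=21  …-----*[-]------…
t=2: q2 h=22  …----**[-]------…
t=3: q0 h=21  …-----*[*]------…
t=4: q0 h=22  …----*-[-]------…
t=5: q3 h=23  …---*-*[-]------…
t=6: q2 h=24  …--*-**[-]------…
t=7: q0 h=23  …---*-*[*]------…
t=8: q0 h=24  …--*-*-[-]------…
t=9: q3 h=25  …-*-*-*[-]------…
t=10: q2 h=26  …*-*-**[-]------…
t=11: q0 h=25  …-*-*-*[*]------…
t=12: q0 h=26  …*-*-*-[-]------…
t=13: q3 h=27  …-*-*-*[-]------…
t=14: q2 h=28  …*-*-**[-]------…
t=15: q0 h=27  …-*-*-*[*]------…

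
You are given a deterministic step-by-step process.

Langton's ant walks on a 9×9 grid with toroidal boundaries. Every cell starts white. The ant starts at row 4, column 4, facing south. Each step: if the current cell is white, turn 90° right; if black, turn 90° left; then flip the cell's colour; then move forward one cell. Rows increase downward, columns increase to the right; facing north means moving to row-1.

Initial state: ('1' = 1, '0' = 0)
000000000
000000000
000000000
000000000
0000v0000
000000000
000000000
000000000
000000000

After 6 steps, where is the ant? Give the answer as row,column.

5,5

gen 0: 000000000
000000000
000000000
000000000
0000v0000
000000000
000000000
000000000
000000000
gen 1: 000000000
000000000
000000000
000000000
000<10000
000000000
000000000
000000000
000000000
gen 2: 000000000
000000000
000000000
000^00000
000110000
000000000
000000000
000000000
000000000
gen 3: 000000000
000000000
000000000
0001>0000
000110000
000000000
000000000
000000000
000000000
gen 4: 000000000
000000000
000000000
000110000
0001v0000
000000000
000000000
000000000
000000000
gen 5: 000000000
000000000
000000000
000110000
00010>000
000000000
000000000
000000000
000000000
gen 6: 000000000
000000000
000000000
000110000
000101000
00000v000
000000000
000000000
000000000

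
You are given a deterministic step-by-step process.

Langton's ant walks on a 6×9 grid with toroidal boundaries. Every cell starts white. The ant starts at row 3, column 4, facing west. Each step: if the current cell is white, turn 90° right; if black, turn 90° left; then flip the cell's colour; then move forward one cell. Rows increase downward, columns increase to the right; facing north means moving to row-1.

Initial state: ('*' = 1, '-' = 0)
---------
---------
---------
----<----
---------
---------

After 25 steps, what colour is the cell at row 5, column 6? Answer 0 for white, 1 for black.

gen 0: ---------
---------
---------
----<----
---------
---------
gen 1: ---------
---------
----^----
----*----
---------
---------
gen 2: ---------
---------
----*>---
----*----
---------
---------
gen 3: ---------
---------
----**---
----*v---
---------
---------
gen 4: ---------
---------
----**---
----<*---
---------
---------
gen 5: ---------
---------
----**---
-----*---
----v----
---------
gen 6: ---------
---------
----**---
-----*---
---<*----
---------
gen 7: ---------
---------
----**---
---^-*---
---**----
---------
gen 8: ---------
---------
----**---
---*>*---
---**----
---------
gen 9: ---------
---------
----**---
---***---
---*v----
---------
gen 10: ---------
---------
----**---
---***---
---*->---
---------
gen 11: ---------
---------
----**---
---***---
---*-*---
-----v---
gen 12: ---------
---------
----**---
---***---
---*-*---
----<*---
gen 13: ---------
---------
----**---
---***---
---*^*---
----**---
gen 14: ---------
---------
----**---
---***---
---**>---
----**---
gen 15: ---------
---------
----**---
---**^---
---**----
----**---
gen 16: ---------
---------
----**---
---*<----
---**----
----**---
gen 17: ---------
---------
----**---
---*-----
---*v----
----**---
gen 18: ---------
---------
----**---
---*-----
---*->---
----**---
gen 19: ---------
---------
----**---
---*-----
---*-*---
----*v---
gen 20: ---------
---------
----**---
---*-----
---*-*---
----*->--
gen 21: ------v--
---------
----**---
---*-----
---*-*---
----*-*--
gen 22: -----<*--
---------
----**---
---*-----
---*-*---
----*-*--
gen 23: -----**--
---------
----**---
---*-----
---*-*---
----*^*--
gen 24: -----**--
---------
----**---
---*-----
---*-*---
----**>--
gen 25: -----**--
---------
----**---
---*-----
---*-*^--
----**---

0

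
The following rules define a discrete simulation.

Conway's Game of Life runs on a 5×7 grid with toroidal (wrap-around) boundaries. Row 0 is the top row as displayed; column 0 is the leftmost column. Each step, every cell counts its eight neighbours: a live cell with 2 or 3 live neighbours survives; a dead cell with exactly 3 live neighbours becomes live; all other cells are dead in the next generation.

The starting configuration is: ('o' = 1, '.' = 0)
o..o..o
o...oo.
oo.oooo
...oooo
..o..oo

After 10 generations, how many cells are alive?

30

[0] o..o..o
o...oo.
oo.oooo
...oooo
..o..oo
[1] oo.o...
..o....
.oo....
.o.....
..o....
[2] .o.o...
o..o...
.oo....
.o.....
o.o....
[3] oo.o...
o..o...
ooo....
o......
o.o....
[4] o..o..o
...o..o
o.o...o
o.o...o
o.o...o
[5] .ooo.o.
.ooo.o.
..oo.o.
..oo.o.
..oo.o.
[6] .....oo
.....oo
.....oo
.o...oo
.....oo
[7] o...o..
o...o..
....o..
....o..
....o..
[8] ...ooo.
...ooo.
...ooo.
...ooo.
...ooo.
[9] ..o...o
..o...o
..o...o
..o...o
..o...o
[10] oooo.oo
oooo.oo
oooo.oo
oooo.oo
oooo.oo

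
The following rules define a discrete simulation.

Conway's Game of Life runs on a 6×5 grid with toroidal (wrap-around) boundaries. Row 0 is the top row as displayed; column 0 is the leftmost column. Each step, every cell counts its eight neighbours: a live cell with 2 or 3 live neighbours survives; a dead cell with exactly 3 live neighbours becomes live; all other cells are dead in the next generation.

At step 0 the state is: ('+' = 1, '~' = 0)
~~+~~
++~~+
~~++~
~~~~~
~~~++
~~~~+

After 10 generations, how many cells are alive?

2

t=0: ~~+~~
++~~+
~~++~
~~~~~
~~~++
~~~~+
t=1: ~+~++
++~~+
+++++
~~+~+
~~~++
~~~~+
t=2: ~+++~
~~~~~
~~~~~
~~~~~
+~~~+
~~+~~
t=3: ~+++~
~~+~~
~~~~~
~~~~~
~~~~~
+~+~+
t=4: +~~~+
~+++~
~~~~~
~~~~~
~~~~~
+~+~+
t=5: ~~~~~
+++++
~~+~~
~~~~~
~~~~~
++~++
t=6: ~~~~~
+++++
+~+~+
~~~~~
+~~~+
+~~~+
t=7: ~~+~~
~~+~~
~~+~~
~+~+~
+~~~+
+~~~+
t=8: ~+~+~
~+++~
~+++~
+++++
~+~+~
++~++
t=9: ~~~~~
+~~~+
~~~~~
~~~~~
~~~~~
~+~+~
t=10: +~~~+
~~~~~
~~~~~
~~~~~
~~~~~
~~~~~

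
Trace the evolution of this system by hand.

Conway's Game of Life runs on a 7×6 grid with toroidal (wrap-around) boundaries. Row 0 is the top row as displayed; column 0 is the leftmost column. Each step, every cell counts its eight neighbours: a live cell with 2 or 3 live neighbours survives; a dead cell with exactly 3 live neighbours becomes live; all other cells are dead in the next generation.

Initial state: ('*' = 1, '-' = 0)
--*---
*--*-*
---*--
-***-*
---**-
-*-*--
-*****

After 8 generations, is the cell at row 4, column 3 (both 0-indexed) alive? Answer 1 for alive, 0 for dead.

1

t=0: --*---
*--*-*
---*--
-***-*
---**-
-*-*--
-*****
t=1: ------
--***-
-*-*-*
------
**----
**---*
**--*-
t=2: -**-**
--***-
---*--
-**---
-*---*
--*---
-*----
t=3: **--**
-*---*
-*--*-
***---
**----
***---
**-*--
t=4: ----*-
-**---
-----*
--*--*
-----*
-----*
---**-
t=5: --*-*-
------
***---
*---**
*---**
-----*
---***
t=6: ----**
--**--
**----
---**-
------
---*--
---*-*
t=7: --*--*
******
-*--*-
------
---**-
----*-
---*-*
t=8: ------
------
-*--*-
---**-
---**-
-----*
---*-*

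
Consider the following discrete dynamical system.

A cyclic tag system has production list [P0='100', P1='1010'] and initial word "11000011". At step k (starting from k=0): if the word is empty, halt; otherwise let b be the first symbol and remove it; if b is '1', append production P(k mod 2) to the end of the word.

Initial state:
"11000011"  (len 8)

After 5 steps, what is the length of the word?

gen 0: "11000011"  (len 8)
gen 1: "1000011100"  (len 10)
gen 2: "0000111001010"  (len 13)
gen 3: "000111001010"  (len 12)
gen 4: "00111001010"  (len 11)
gen 5: "0111001010"  (len 10)

10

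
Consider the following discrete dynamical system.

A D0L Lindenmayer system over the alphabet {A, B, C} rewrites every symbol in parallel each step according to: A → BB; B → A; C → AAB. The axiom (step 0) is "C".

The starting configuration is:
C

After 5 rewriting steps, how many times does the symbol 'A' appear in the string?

8

k=0  C
k=1  AAB
k=2  BBBBA
k=3  AAAABB
k=4  BBBBBBBBAA
k=5  AAAAAAAABBBB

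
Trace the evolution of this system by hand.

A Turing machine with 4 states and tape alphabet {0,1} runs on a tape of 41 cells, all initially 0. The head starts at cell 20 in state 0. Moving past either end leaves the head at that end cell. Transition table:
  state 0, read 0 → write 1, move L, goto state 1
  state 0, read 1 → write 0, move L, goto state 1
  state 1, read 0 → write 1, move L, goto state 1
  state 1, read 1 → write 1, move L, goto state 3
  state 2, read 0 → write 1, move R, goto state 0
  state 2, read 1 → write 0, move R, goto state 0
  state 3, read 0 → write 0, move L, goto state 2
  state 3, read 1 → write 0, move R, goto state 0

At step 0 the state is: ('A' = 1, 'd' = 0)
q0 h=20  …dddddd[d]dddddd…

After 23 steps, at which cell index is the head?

1

t=0: q0 h=20  …dddddd[d]dddddd…
t=1: q1 h=19  …dddddd[d]Addddd…
t=2: q1 h=18  …dddddd[d]AAdddd…
t=3: q1 h=17  …dddddd[d]AAAddd…
t=4: q1 h=16  …dddddd[d]AAAAdd…
t=5: q1 h=15  …dddddd[d]AAAAAd…
t=6: q1 h=14  …dddddd[d]AAAAAA…
t=7: q1 h=13  …dddddd[d]AAAAAA…
t=8: q1 h=12  …dddddd[d]AAAAAA…
t=9: q1 h=11  …dddddd[d]AAAAAA…
t=10: q1 h=10  …dddddd[d]AAAAAA…
t=11: q1 h= 9  …dddddd[d]AAAAAA…
t=12: q1 h= 8  …dddddd[d]AAAAAA…
t=13: q1 h= 7  …dddddd[d]AAAAAA…
t=14: q1 h= 6  |dddddd[d]AAAAAA…
t=15: q1 h= 5  |ddddd[d]AAAAAA…
t=16: q1 h= 4  |dddd[d]AAAAAA…
t=17: q1 h= 3  |ddd[d]AAAAAA…
t=18: q1 h= 2  |dd[d]AAAAAA…
t=19: q1 h= 1  |d[d]AAAAAA…
t=20: q1 h= 0  |[d]AAAAAA…
t=21: q1 h= 0  |[A]AAAAAA…
t=22: q3 h= 0  |[A]AAAAAA…
t=23: q0 h= 1  |d[A]AAAAAA…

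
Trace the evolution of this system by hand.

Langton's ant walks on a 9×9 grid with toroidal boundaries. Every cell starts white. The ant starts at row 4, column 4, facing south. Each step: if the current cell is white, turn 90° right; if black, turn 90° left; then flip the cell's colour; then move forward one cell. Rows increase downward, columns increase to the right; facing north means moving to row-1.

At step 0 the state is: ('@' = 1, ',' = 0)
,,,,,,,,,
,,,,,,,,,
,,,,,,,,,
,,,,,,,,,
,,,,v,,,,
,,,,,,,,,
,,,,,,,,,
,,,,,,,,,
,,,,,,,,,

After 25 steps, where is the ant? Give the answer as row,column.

step 0: ,,,,,,,,,
,,,,,,,,,
,,,,,,,,,
,,,,,,,,,
,,,,v,,,,
,,,,,,,,,
,,,,,,,,,
,,,,,,,,,
,,,,,,,,,
step 1: ,,,,,,,,,
,,,,,,,,,
,,,,,,,,,
,,,,,,,,,
,,,<@,,,,
,,,,,,,,,
,,,,,,,,,
,,,,,,,,,
,,,,,,,,,
step 2: ,,,,,,,,,
,,,,,,,,,
,,,,,,,,,
,,,^,,,,,
,,,@@,,,,
,,,,,,,,,
,,,,,,,,,
,,,,,,,,,
,,,,,,,,,
step 3: ,,,,,,,,,
,,,,,,,,,
,,,,,,,,,
,,,@>,,,,
,,,@@,,,,
,,,,,,,,,
,,,,,,,,,
,,,,,,,,,
,,,,,,,,,
step 4: ,,,,,,,,,
,,,,,,,,,
,,,,,,,,,
,,,@@,,,,
,,,@v,,,,
,,,,,,,,,
,,,,,,,,,
,,,,,,,,,
,,,,,,,,,
step 5: ,,,,,,,,,
,,,,,,,,,
,,,,,,,,,
,,,@@,,,,
,,,@,>,,,
,,,,,,,,,
,,,,,,,,,
,,,,,,,,,
,,,,,,,,,
step 6: ,,,,,,,,,
,,,,,,,,,
,,,,,,,,,
,,,@@,,,,
,,,@,@,,,
,,,,,v,,,
,,,,,,,,,
,,,,,,,,,
,,,,,,,,,
step 7: ,,,,,,,,,
,,,,,,,,,
,,,,,,,,,
,,,@@,,,,
,,,@,@,,,
,,,,<@,,,
,,,,,,,,,
,,,,,,,,,
,,,,,,,,,
step 8: ,,,,,,,,,
,,,,,,,,,
,,,,,,,,,
,,,@@,,,,
,,,@^@,,,
,,,,@@,,,
,,,,,,,,,
,,,,,,,,,
,,,,,,,,,
step 9: ,,,,,,,,,
,,,,,,,,,
,,,,,,,,,
,,,@@,,,,
,,,@@>,,,
,,,,@@,,,
,,,,,,,,,
,,,,,,,,,
,,,,,,,,,
step 10: ,,,,,,,,,
,,,,,,,,,
,,,,,,,,,
,,,@@^,,,
,,,@@,,,,
,,,,@@,,,
,,,,,,,,,
,,,,,,,,,
,,,,,,,,,
step 11: ,,,,,,,,,
,,,,,,,,,
,,,,,,,,,
,,,@@@>,,
,,,@@,,,,
,,,,@@,,,
,,,,,,,,,
,,,,,,,,,
,,,,,,,,,
step 12: ,,,,,,,,,
,,,,,,,,,
,,,,,,,,,
,,,@@@@,,
,,,@@,v,,
,,,,@@,,,
,,,,,,,,,
,,,,,,,,,
,,,,,,,,,
step 13: ,,,,,,,,,
,,,,,,,,,
,,,,,,,,,
,,,@@@@,,
,,,@@<@,,
,,,,@@,,,
,,,,,,,,,
,,,,,,,,,
,,,,,,,,,
step 14: ,,,,,,,,,
,,,,,,,,,
,,,,,,,,,
,,,@@^@,,
,,,@@@@,,
,,,,@@,,,
,,,,,,,,,
,,,,,,,,,
,,,,,,,,,
step 15: ,,,,,,,,,
,,,,,,,,,
,,,,,,,,,
,,,@<,@,,
,,,@@@@,,
,,,,@@,,,
,,,,,,,,,
,,,,,,,,,
,,,,,,,,,
step 16: ,,,,,,,,,
,,,,,,,,,
,,,,,,,,,
,,,@,,@,,
,,,@v@@,,
,,,,@@,,,
,,,,,,,,,
,,,,,,,,,
,,,,,,,,,
step 17: ,,,,,,,,,
,,,,,,,,,
,,,,,,,,,
,,,@,,@,,
,,,@,>@,,
,,,,@@,,,
,,,,,,,,,
,,,,,,,,,
,,,,,,,,,
step 18: ,,,,,,,,,
,,,,,,,,,
,,,,,,,,,
,,,@,^@,,
,,,@,,@,,
,,,,@@,,,
,,,,,,,,,
,,,,,,,,,
,,,,,,,,,
step 19: ,,,,,,,,,
,,,,,,,,,
,,,,,,,,,
,,,@,@>,,
,,,@,,@,,
,,,,@@,,,
,,,,,,,,,
,,,,,,,,,
,,,,,,,,,
step 20: ,,,,,,,,,
,,,,,,,,,
,,,,,,^,,
,,,@,@,,,
,,,@,,@,,
,,,,@@,,,
,,,,,,,,,
,,,,,,,,,
,,,,,,,,,
step 21: ,,,,,,,,,
,,,,,,,,,
,,,,,,@>,
,,,@,@,,,
,,,@,,@,,
,,,,@@,,,
,,,,,,,,,
,,,,,,,,,
,,,,,,,,,
step 22: ,,,,,,,,,
,,,,,,,,,
,,,,,,@@,
,,,@,@,v,
,,,@,,@,,
,,,,@@,,,
,,,,,,,,,
,,,,,,,,,
,,,,,,,,,
step 23: ,,,,,,,,,
,,,,,,,,,
,,,,,,@@,
,,,@,@<@,
,,,@,,@,,
,,,,@@,,,
,,,,,,,,,
,,,,,,,,,
,,,,,,,,,
step 24: ,,,,,,,,,
,,,,,,,,,
,,,,,,^@,
,,,@,@@@,
,,,@,,@,,
,,,,@@,,,
,,,,,,,,,
,,,,,,,,,
,,,,,,,,,
step 25: ,,,,,,,,,
,,,,,,,,,
,,,,,<,@,
,,,@,@@@,
,,,@,,@,,
,,,,@@,,,
,,,,,,,,,
,,,,,,,,,
,,,,,,,,,

2,5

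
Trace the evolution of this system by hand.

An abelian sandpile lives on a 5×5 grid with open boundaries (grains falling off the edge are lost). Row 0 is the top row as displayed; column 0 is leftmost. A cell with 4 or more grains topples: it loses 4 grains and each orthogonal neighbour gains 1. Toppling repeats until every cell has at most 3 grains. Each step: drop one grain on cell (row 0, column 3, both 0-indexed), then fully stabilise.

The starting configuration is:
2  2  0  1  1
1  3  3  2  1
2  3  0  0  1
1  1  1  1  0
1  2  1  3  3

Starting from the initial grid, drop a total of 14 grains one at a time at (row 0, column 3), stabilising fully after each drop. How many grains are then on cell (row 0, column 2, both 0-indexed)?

[0] 2  2  0  1  1
1  3  3  2  1
2  3  0  0  1
1  1  1  1  0
1  2  1  3  3
[1] 2  2  0  2  1
1  3  3  2  1
2  3  0  0  1
1  1  1  1  0
1  2  1  3  3
[2] 2  2  0  3  1
1  3  3  2  1
2  3  0  0  1
1  1  1  1  0
1  2  1  3  3
[3] 2  2  1  0  2
1  3  3  3  1
2  3  0  0  1
1  1  1  1  0
1  2  1  3  3
[4] 2  2  1  1  2
1  3  3  3  1
2  3  0  0  1
1  1  1  1  0
1  2  1  3  3
[5] 2  2  1  2  2
1  3  3  3  1
2  3  0  0  1
1  1  1  1  0
1  2  1  3  3
[6] 2  2  1  3  2
1  3  3  3  1
2  3  0  0  1
1  1  1  1  0
1  2  1  3  3
[7] 2  3  3  1  3
2  1  1  1  2
3  0  2  1  1
1  2  1  1  0
1  2  1  3  3
[8] 2  3  3  2  3
2  1  1  1  2
3  0  2  1  1
1  2  1  1  0
1  2  1  3  3
[9] 2  3  3  3  3
2  1  1  1  2
3  0  2  1  1
1  2  1  1  0
1  2  1  3  3
[10] 3  0  1  2  0
2  2  2  2  3
3  0  2  1  1
1  2  1  1  0
1  2  1  3  3
[11] 3  0  1  3  0
2  2  2  2  3
3  0  2  1  1
1  2  1  1  0
1  2  1  3  3
[12] 3  0  2  0  1
2  2  2  3  3
3  0  2  1  1
1  2  1  1  0
1  2  1  3  3
[13] 3  0  2  1  1
2  2  2  3  3
3  0  2  1  1
1  2  1  1  0
1  2  1  3  3
[14] 3  0  2  2  1
2  2  2  3  3
3  0  2  1  1
1  2  1  1  0
1  2  1  3  3

2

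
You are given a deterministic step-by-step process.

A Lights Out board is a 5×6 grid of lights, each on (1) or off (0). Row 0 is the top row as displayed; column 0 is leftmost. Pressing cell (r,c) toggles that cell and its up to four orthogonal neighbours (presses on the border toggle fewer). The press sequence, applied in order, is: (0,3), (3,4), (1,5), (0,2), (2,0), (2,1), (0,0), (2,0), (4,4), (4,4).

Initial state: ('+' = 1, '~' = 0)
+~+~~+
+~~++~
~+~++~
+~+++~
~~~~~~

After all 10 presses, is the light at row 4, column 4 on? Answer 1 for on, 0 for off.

1

k=0  +~+~~+
+~~++~
~+~++~
+~+++~
~~~~~~
k=1  +~~+++
+~~~+~
~+~++~
+~+++~
~~~~~~
k=2  +~~+++
+~~~+~
~+~+~~
+~+~~+
~~~~+~
k=3  +~~++~
+~~~~+
~+~+~+
+~+~~+
~~~~+~
k=4  +++~+~
+~+~~+
~+~+~+
+~+~~+
~~~~+~
k=5  +++~+~
~~+~~+
+~~+~+
~~+~~+
~~~~+~
k=6  +++~+~
~++~~+
~+++~+
~++~~+
~~~~+~
k=7  ~~+~+~
+++~~+
~+++~+
~++~~+
~~~~+~
k=8  ~~+~+~
~++~~+
+~++~+
+++~~+
~~~~+~
k=9  ~~+~+~
~++~~+
+~++~+
+++~++
~~~+~+
k=10  ~~+~+~
~++~~+
+~++~+
+++~~+
~~~~+~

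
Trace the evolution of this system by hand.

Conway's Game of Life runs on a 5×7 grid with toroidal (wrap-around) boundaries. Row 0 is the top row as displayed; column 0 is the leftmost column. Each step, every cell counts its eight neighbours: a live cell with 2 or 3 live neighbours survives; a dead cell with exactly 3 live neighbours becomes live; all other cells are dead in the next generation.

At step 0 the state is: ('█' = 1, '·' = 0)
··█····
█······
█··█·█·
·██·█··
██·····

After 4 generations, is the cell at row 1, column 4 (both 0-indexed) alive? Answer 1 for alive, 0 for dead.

1

0) ··█····
█······
█··█·█·
·██·█··
██·····
1) █······
·█····█
█·███·█
··███·█
█··█···
2) ██····█
·███·██
····█·█
······█
█████·█
3) ·······
·████··
··███·█
·██·█·█
··██···
4) ·█··█··
·█··██·
·······
██··█··
·███···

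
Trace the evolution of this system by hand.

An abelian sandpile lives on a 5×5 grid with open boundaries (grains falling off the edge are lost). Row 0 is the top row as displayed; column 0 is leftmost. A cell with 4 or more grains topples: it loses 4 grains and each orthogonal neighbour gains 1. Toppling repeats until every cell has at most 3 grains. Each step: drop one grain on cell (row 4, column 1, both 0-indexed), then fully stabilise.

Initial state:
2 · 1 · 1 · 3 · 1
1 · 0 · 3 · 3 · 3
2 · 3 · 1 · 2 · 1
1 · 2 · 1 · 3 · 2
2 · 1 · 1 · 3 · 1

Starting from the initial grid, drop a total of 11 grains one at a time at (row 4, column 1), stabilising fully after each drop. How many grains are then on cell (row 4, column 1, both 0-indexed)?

3

[0] 2 · 1 · 1 · 3 · 1
1 · 0 · 3 · 3 · 3
2 · 3 · 1 · 2 · 1
1 · 2 · 1 · 3 · 2
2 · 1 · 1 · 3 · 1
[1] 2 · 1 · 1 · 3 · 1
1 · 0 · 3 · 3 · 3
2 · 3 · 1 · 2 · 1
1 · 2 · 1 · 3 · 2
2 · 2 · 1 · 3 · 1
[2] 2 · 1 · 1 · 3 · 1
1 · 0 · 3 · 3 · 3
2 · 3 · 1 · 2 · 1
1 · 2 · 1 · 3 · 2
2 · 3 · 1 · 3 · 1
[3] 2 · 1 · 1 · 3 · 1
1 · 0 · 3 · 3 · 3
2 · 3 · 1 · 2 · 1
1 · 3 · 1 · 3 · 2
3 · 0 · 2 · 3 · 1
[4] 2 · 1 · 1 · 3 · 1
1 · 0 · 3 · 3 · 3
2 · 3 · 1 · 2 · 1
1 · 3 · 1 · 3 · 2
3 · 1 · 2 · 3 · 1
[5] 2 · 1 · 1 · 3 · 1
1 · 0 · 3 · 3 · 3
2 · 3 · 1 · 2 · 1
1 · 3 · 1 · 3 · 2
3 · 2 · 2 · 3 · 1
[6] 2 · 1 · 1 · 3 · 1
1 · 0 · 3 · 3 · 3
2 · 3 · 1 · 2 · 1
1 · 3 · 1 · 3 · 2
3 · 3 · 2 · 3 · 1
[7] 2 · 1 · 1 · 3 · 1
1 · 1 · 3 · 3 · 3
3 · 0 · 2 · 2 · 1
3 · 1 · 2 · 3 · 2
0 · 2 · 3 · 3 · 1
[8] 2 · 1 · 1 · 3 · 1
1 · 1 · 3 · 3 · 3
3 · 0 · 2 · 2 · 1
3 · 1 · 2 · 3 · 2
0 · 3 · 3 · 3 · 1
[9] 2 · 1 · 1 · 3 · 1
1 · 1 · 3 · 3 · 3
3 · 0 · 3 · 3 · 1
3 · 3 · 0 · 1 · 3
1 · 1 · 2 · 1 · 2
[10] 2 · 1 · 1 · 3 · 1
1 · 1 · 3 · 3 · 3
3 · 0 · 3 · 3 · 1
3 · 3 · 0 · 1 · 3
1 · 2 · 2 · 1 · 2
[11] 2 · 1 · 1 · 3 · 1
1 · 1 · 3 · 3 · 3
3 · 0 · 3 · 3 · 1
3 · 3 · 0 · 1 · 3
1 · 3 · 2 · 1 · 2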